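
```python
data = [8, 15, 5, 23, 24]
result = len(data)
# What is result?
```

Answer: 5

Derivation:
Trace (tracking result):
data = [8, 15, 5, 23, 24]  # -> data = [8, 15, 5, 23, 24]
result = len(data)  # -> result = 5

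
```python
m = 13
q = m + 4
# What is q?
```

Trace (tracking q):
m = 13  # -> m = 13
q = m + 4  # -> q = 17

Answer: 17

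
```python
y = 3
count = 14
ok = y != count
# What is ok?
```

Answer: True

Derivation:
Trace (tracking ok):
y = 3  # -> y = 3
count = 14  # -> count = 14
ok = y != count  # -> ok = True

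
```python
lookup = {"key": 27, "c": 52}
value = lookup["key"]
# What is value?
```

Trace (tracking value):
lookup = {'key': 27, 'c': 52}  # -> lookup = {'key': 27, 'c': 52}
value = lookup['key']  # -> value = 27

Answer: 27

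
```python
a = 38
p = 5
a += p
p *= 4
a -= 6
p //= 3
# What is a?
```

Answer: 37

Derivation:
Trace (tracking a):
a = 38  # -> a = 38
p = 5  # -> p = 5
a += p  # -> a = 43
p *= 4  # -> p = 20
a -= 6  # -> a = 37
p //= 3  # -> p = 6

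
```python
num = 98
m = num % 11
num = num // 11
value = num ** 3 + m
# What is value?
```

Answer: 522

Derivation:
Trace (tracking value):
num = 98  # -> num = 98
m = num % 11  # -> m = 10
num = num // 11  # -> num = 8
value = num ** 3 + m  # -> value = 522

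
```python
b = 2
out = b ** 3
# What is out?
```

Trace (tracking out):
b = 2  # -> b = 2
out = b ** 3  # -> out = 8

Answer: 8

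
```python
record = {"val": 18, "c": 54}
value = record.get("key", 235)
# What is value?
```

Trace (tracking value):
record = {'val': 18, 'c': 54}  # -> record = {'val': 18, 'c': 54}
value = record.get('key', 235)  # -> value = 235

Answer: 235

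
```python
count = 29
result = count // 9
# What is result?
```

Trace (tracking result):
count = 29  # -> count = 29
result = count // 9  # -> result = 3

Answer: 3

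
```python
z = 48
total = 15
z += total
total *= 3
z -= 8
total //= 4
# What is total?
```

Trace (tracking total):
z = 48  # -> z = 48
total = 15  # -> total = 15
z += total  # -> z = 63
total *= 3  # -> total = 45
z -= 8  # -> z = 55
total //= 4  # -> total = 11

Answer: 11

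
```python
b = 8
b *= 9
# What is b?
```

Answer: 72

Derivation:
Trace (tracking b):
b = 8  # -> b = 8
b *= 9  # -> b = 72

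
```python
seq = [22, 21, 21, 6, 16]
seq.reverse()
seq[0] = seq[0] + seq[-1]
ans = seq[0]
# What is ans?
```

Answer: 38

Derivation:
Trace (tracking ans):
seq = [22, 21, 21, 6, 16]  # -> seq = [22, 21, 21, 6, 16]
seq.reverse()  # -> seq = [16, 6, 21, 21, 22]
seq[0] = seq[0] + seq[-1]  # -> seq = [38, 6, 21, 21, 22]
ans = seq[0]  # -> ans = 38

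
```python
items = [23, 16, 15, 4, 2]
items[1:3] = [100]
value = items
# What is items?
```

Trace (tracking items):
items = [23, 16, 15, 4, 2]  # -> items = [23, 16, 15, 4, 2]
items[1:3] = [100]  # -> items = [23, 100, 4, 2]
value = items  # -> value = [23, 100, 4, 2]

Answer: [23, 100, 4, 2]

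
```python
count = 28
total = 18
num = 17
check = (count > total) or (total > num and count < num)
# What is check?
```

Answer: True

Derivation:
Trace (tracking check):
count = 28  # -> count = 28
total = 18  # -> total = 18
num = 17  # -> num = 17
check = count > total or (total > num and count < num)  # -> check = True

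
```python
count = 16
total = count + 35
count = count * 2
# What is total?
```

Answer: 51

Derivation:
Trace (tracking total):
count = 16  # -> count = 16
total = count + 35  # -> total = 51
count = count * 2  # -> count = 32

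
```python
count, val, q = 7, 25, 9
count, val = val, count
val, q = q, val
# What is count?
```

Trace (tracking count):
count, val, q = (7, 25, 9)  # -> count = 7, val = 25, q = 9
count, val = (val, count)  # -> count = 25, val = 7
val, q = (q, val)  # -> val = 9, q = 7

Answer: 25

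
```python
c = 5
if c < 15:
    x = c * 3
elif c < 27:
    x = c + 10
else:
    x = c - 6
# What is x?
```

Answer: 15

Derivation:
Trace (tracking x):
c = 5  # -> c = 5
if c < 15:  # condition is True
    x = c * 3  # -> x = 15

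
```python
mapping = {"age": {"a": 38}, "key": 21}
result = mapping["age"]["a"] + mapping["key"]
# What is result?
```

Trace (tracking result):
mapping = {'age': {'a': 38}, 'key': 21}  # -> mapping = {'age': {'a': 38}, 'key': 21}
result = mapping['age']['a'] + mapping['key']  # -> result = 59

Answer: 59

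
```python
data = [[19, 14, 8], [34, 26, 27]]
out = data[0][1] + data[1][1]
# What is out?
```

Trace (tracking out):
data = [[19, 14, 8], [34, 26, 27]]  # -> data = [[19, 14, 8], [34, 26, 27]]
out = data[0][1] + data[1][1]  # -> out = 40

Answer: 40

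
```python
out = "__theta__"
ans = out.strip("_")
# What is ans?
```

Answer: 'theta'

Derivation:
Trace (tracking ans):
out = '__theta__'  # -> out = '__theta__'
ans = out.strip('_')  # -> ans = 'theta'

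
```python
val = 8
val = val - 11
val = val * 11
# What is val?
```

Trace (tracking val):
val = 8  # -> val = 8
val = val - 11  # -> val = -3
val = val * 11  # -> val = -33

Answer: -33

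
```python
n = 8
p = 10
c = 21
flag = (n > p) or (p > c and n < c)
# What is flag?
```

Answer: False

Derivation:
Trace (tracking flag):
n = 8  # -> n = 8
p = 10  # -> p = 10
c = 21  # -> c = 21
flag = n > p or (p > c and n < c)  # -> flag = False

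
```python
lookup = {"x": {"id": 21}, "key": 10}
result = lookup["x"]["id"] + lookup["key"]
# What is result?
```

Trace (tracking result):
lookup = {'x': {'id': 21}, 'key': 10}  # -> lookup = {'x': {'id': 21}, 'key': 10}
result = lookup['x']['id'] + lookup['key']  # -> result = 31

Answer: 31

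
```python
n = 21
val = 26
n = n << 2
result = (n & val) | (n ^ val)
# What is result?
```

Answer: 94

Derivation:
Trace (tracking result):
n = 21  # -> n = 21
val = 26  # -> val = 26
n = n << 2  # -> n = 84
result = n & val | n ^ val  # -> result = 94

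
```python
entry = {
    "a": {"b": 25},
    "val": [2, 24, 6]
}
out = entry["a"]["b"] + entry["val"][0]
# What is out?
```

Answer: 27

Derivation:
Trace (tracking out):
entry = {'a': {'b': 25}, 'val': [2, 24, 6]}  # -> entry = {'a': {'b': 25}, 'val': [2, 24, 6]}
out = entry['a']['b'] + entry['val'][0]  # -> out = 27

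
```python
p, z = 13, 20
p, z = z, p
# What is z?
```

Answer: 13

Derivation:
Trace (tracking z):
p, z = (13, 20)  # -> p = 13, z = 20
p, z = (z, p)  # -> p = 20, z = 13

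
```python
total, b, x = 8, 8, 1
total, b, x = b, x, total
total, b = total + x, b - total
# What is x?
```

Trace (tracking x):
total, b, x = (8, 8, 1)  # -> total = 8, b = 8, x = 1
total, b, x = (b, x, total)  # -> total = 8, b = 1, x = 8
total, b = (total + x, b - total)  # -> total = 16, b = -7

Answer: 8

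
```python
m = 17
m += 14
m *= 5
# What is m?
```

Trace (tracking m):
m = 17  # -> m = 17
m += 14  # -> m = 31
m *= 5  # -> m = 155

Answer: 155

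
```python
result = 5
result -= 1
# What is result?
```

Trace (tracking result):
result = 5  # -> result = 5
result -= 1  # -> result = 4

Answer: 4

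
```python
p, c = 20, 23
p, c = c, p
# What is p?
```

Answer: 23

Derivation:
Trace (tracking p):
p, c = (20, 23)  # -> p = 20, c = 23
p, c = (c, p)  # -> p = 23, c = 20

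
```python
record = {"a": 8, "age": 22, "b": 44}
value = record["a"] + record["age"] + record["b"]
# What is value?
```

Trace (tracking value):
record = {'a': 8, 'age': 22, 'b': 44}  # -> record = {'a': 8, 'age': 22, 'b': 44}
value = record['a'] + record['age'] + record['b']  # -> value = 74

Answer: 74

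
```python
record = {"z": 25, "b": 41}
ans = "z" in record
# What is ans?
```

Answer: True

Derivation:
Trace (tracking ans):
record = {'z': 25, 'b': 41}  # -> record = {'z': 25, 'b': 41}
ans = 'z' in record  # -> ans = True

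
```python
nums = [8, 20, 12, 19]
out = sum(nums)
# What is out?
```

Trace (tracking out):
nums = [8, 20, 12, 19]  # -> nums = [8, 20, 12, 19]
out = sum(nums)  # -> out = 59

Answer: 59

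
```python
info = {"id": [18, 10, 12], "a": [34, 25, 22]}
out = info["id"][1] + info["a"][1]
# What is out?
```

Answer: 35

Derivation:
Trace (tracking out):
info = {'id': [18, 10, 12], 'a': [34, 25, 22]}  # -> info = {'id': [18, 10, 12], 'a': [34, 25, 22]}
out = info['id'][1] + info['a'][1]  # -> out = 35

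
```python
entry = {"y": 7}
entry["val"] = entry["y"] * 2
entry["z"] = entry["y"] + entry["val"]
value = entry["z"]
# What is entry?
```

Answer: {'y': 7, 'val': 14, 'z': 21}

Derivation:
Trace (tracking entry):
entry = {'y': 7}  # -> entry = {'y': 7}
entry['val'] = entry['y'] * 2  # -> entry = {'y': 7, 'val': 14}
entry['z'] = entry['y'] + entry['val']  # -> entry = {'y': 7, 'val': 14, 'z': 21}
value = entry['z']  # -> value = 21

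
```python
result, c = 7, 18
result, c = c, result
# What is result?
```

Answer: 18

Derivation:
Trace (tracking result):
result, c = (7, 18)  # -> result = 7, c = 18
result, c = (c, result)  # -> result = 18, c = 7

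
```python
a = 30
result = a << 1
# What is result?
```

Answer: 60

Derivation:
Trace (tracking result):
a = 30  # -> a = 30
result = a << 1  # -> result = 60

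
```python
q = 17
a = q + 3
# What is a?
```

Trace (tracking a):
q = 17  # -> q = 17
a = q + 3  # -> a = 20

Answer: 20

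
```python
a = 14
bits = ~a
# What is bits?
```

Trace (tracking bits):
a = 14  # -> a = 14
bits = ~a  # -> bits = -15

Answer: -15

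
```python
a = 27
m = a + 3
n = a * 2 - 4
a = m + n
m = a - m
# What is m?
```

Answer: 50

Derivation:
Trace (tracking m):
a = 27  # -> a = 27
m = a + 3  # -> m = 30
n = a * 2 - 4  # -> n = 50
a = m + n  # -> a = 80
m = a - m  # -> m = 50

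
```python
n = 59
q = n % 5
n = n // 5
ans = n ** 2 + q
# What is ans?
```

Answer: 125

Derivation:
Trace (tracking ans):
n = 59  # -> n = 59
q = n % 5  # -> q = 4
n = n // 5  # -> n = 11
ans = n ** 2 + q  # -> ans = 125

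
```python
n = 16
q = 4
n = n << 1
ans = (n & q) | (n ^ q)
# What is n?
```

Answer: 32

Derivation:
Trace (tracking n):
n = 16  # -> n = 16
q = 4  # -> q = 4
n = n << 1  # -> n = 32
ans = n & q | n ^ q  # -> ans = 36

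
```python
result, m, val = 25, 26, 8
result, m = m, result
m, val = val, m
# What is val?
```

Answer: 25

Derivation:
Trace (tracking val):
result, m, val = (25, 26, 8)  # -> result = 25, m = 26, val = 8
result, m = (m, result)  # -> result = 26, m = 25
m, val = (val, m)  # -> m = 8, val = 25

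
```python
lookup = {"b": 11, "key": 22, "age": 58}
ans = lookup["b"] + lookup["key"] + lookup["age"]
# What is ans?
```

Answer: 91

Derivation:
Trace (tracking ans):
lookup = {'b': 11, 'key': 22, 'age': 58}  # -> lookup = {'b': 11, 'key': 22, 'age': 58}
ans = lookup['b'] + lookup['key'] + lookup['age']  # -> ans = 91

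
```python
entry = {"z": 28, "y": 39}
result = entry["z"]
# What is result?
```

Answer: 28

Derivation:
Trace (tracking result):
entry = {'z': 28, 'y': 39}  # -> entry = {'z': 28, 'y': 39}
result = entry['z']  # -> result = 28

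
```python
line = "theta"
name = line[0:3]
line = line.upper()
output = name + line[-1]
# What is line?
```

Trace (tracking line):
line = 'theta'  # -> line = 'theta'
name = line[0:3]  # -> name = 'the'
line = line.upper()  # -> line = 'THETA'
output = name + line[-1]  # -> output = 'theA'

Answer: 'THETA'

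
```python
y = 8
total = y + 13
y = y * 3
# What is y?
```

Answer: 24

Derivation:
Trace (tracking y):
y = 8  # -> y = 8
total = y + 13  # -> total = 21
y = y * 3  # -> y = 24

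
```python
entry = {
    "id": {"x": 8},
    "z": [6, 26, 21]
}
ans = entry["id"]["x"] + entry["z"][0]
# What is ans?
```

Answer: 14

Derivation:
Trace (tracking ans):
entry = {'id': {'x': 8}, 'z': [6, 26, 21]}  # -> entry = {'id': {'x': 8}, 'z': [6, 26, 21]}
ans = entry['id']['x'] + entry['z'][0]  # -> ans = 14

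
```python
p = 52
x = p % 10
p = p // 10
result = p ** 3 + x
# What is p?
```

Trace (tracking p):
p = 52  # -> p = 52
x = p % 10  # -> x = 2
p = p // 10  # -> p = 5
result = p ** 3 + x  # -> result = 127

Answer: 5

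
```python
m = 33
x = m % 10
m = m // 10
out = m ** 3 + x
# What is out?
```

Answer: 30

Derivation:
Trace (tracking out):
m = 33  # -> m = 33
x = m % 10  # -> x = 3
m = m // 10  # -> m = 3
out = m ** 3 + x  # -> out = 30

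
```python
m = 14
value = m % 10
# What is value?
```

Answer: 4

Derivation:
Trace (tracking value):
m = 14  # -> m = 14
value = m % 10  # -> value = 4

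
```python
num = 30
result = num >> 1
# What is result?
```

Answer: 15

Derivation:
Trace (tracking result):
num = 30  # -> num = 30
result = num >> 1  # -> result = 15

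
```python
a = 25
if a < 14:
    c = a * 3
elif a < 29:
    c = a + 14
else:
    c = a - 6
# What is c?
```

Trace (tracking c):
a = 25  # -> a = 25
if a < 14:  # condition is False
elif a < 29:  # condition is True
    c = a + 14  # -> c = 39

Answer: 39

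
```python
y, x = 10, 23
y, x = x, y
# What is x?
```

Answer: 10

Derivation:
Trace (tracking x):
y, x = (10, 23)  # -> y = 10, x = 23
y, x = (x, y)  # -> y = 23, x = 10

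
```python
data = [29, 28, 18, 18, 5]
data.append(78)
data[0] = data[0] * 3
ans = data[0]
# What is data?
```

Answer: [87, 28, 18, 18, 5, 78]

Derivation:
Trace (tracking data):
data = [29, 28, 18, 18, 5]  # -> data = [29, 28, 18, 18, 5]
data.append(78)  # -> data = [29, 28, 18, 18, 5, 78]
data[0] = data[0] * 3  # -> data = [87, 28, 18, 18, 5, 78]
ans = data[0]  # -> ans = 87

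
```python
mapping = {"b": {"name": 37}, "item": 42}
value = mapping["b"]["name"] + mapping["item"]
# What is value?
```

Trace (tracking value):
mapping = {'b': {'name': 37}, 'item': 42}  # -> mapping = {'b': {'name': 37}, 'item': 42}
value = mapping['b']['name'] + mapping['item']  # -> value = 79

Answer: 79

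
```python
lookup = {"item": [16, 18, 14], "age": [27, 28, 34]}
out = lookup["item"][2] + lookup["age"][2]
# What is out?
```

Trace (tracking out):
lookup = {'item': [16, 18, 14], 'age': [27, 28, 34]}  # -> lookup = {'item': [16, 18, 14], 'age': [27, 28, 34]}
out = lookup['item'][2] + lookup['age'][2]  # -> out = 48

Answer: 48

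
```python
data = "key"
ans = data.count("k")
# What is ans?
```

Trace (tracking ans):
data = 'key'  # -> data = 'key'
ans = data.count('k')  # -> ans = 1

Answer: 1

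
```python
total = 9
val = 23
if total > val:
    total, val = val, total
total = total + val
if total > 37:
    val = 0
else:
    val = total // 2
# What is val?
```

Trace (tracking val):
total = 9  # -> total = 9
val = 23  # -> val = 23
if total > val:  # condition is False
total = total + val  # -> total = 32
if total > 37:  # condition is False
else:
    val = total // 2  # -> val = 16

Answer: 16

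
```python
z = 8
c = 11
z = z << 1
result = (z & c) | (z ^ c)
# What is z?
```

Trace (tracking z):
z = 8  # -> z = 8
c = 11  # -> c = 11
z = z << 1  # -> z = 16
result = z & c | z ^ c  # -> result = 27

Answer: 16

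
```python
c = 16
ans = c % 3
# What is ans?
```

Trace (tracking ans):
c = 16  # -> c = 16
ans = c % 3  # -> ans = 1

Answer: 1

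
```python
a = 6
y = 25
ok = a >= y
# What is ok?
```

Answer: False

Derivation:
Trace (tracking ok):
a = 6  # -> a = 6
y = 25  # -> y = 25
ok = a >= y  # -> ok = False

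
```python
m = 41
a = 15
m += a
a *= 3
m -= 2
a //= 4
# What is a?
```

Trace (tracking a):
m = 41  # -> m = 41
a = 15  # -> a = 15
m += a  # -> m = 56
a *= 3  # -> a = 45
m -= 2  # -> m = 54
a //= 4  # -> a = 11

Answer: 11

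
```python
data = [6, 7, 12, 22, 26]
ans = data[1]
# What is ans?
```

Trace (tracking ans):
data = [6, 7, 12, 22, 26]  # -> data = [6, 7, 12, 22, 26]
ans = data[1]  # -> ans = 7

Answer: 7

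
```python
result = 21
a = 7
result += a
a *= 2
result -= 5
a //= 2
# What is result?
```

Answer: 23

Derivation:
Trace (tracking result):
result = 21  # -> result = 21
a = 7  # -> a = 7
result += a  # -> result = 28
a *= 2  # -> a = 14
result -= 5  # -> result = 23
a //= 2  # -> a = 7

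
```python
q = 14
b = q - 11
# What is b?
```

Trace (tracking b):
q = 14  # -> q = 14
b = q - 11  # -> b = 3

Answer: 3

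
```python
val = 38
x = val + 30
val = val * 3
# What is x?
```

Answer: 68

Derivation:
Trace (tracking x):
val = 38  # -> val = 38
x = val + 30  # -> x = 68
val = val * 3  # -> val = 114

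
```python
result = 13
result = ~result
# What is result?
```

Trace (tracking result):
result = 13  # -> result = 13
result = ~result  # -> result = -14

Answer: -14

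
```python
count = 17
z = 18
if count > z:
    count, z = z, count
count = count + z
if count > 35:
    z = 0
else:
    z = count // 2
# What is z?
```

Trace (tracking z):
count = 17  # -> count = 17
z = 18  # -> z = 18
if count > z:  # condition is False
count = count + z  # -> count = 35
if count > 35:  # condition is False
else:
    z = count // 2  # -> z = 17

Answer: 17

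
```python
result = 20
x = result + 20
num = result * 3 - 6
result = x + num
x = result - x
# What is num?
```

Trace (tracking num):
result = 20  # -> result = 20
x = result + 20  # -> x = 40
num = result * 3 - 6  # -> num = 54
result = x + num  # -> result = 94
x = result - x  # -> x = 54

Answer: 54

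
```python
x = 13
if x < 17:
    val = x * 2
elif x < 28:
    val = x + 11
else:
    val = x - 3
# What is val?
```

Trace (tracking val):
x = 13  # -> x = 13
if x < 17:  # condition is True
    val = x * 2  # -> val = 26

Answer: 26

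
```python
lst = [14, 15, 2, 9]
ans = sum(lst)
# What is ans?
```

Answer: 40

Derivation:
Trace (tracking ans):
lst = [14, 15, 2, 9]  # -> lst = [14, 15, 2, 9]
ans = sum(lst)  # -> ans = 40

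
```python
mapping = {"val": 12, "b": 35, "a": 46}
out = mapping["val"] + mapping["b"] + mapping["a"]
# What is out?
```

Answer: 93

Derivation:
Trace (tracking out):
mapping = {'val': 12, 'b': 35, 'a': 46}  # -> mapping = {'val': 12, 'b': 35, 'a': 46}
out = mapping['val'] + mapping['b'] + mapping['a']  # -> out = 93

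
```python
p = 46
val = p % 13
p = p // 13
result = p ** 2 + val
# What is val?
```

Answer: 7

Derivation:
Trace (tracking val):
p = 46  # -> p = 46
val = p % 13  # -> val = 7
p = p // 13  # -> p = 3
result = p ** 2 + val  # -> result = 16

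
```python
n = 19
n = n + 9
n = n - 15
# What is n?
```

Answer: 13

Derivation:
Trace (tracking n):
n = 19  # -> n = 19
n = n + 9  # -> n = 28
n = n - 15  # -> n = 13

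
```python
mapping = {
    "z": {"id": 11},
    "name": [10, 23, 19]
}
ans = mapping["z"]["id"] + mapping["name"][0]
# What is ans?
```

Answer: 21

Derivation:
Trace (tracking ans):
mapping = {'z': {'id': 11}, 'name': [10, 23, 19]}  # -> mapping = {'z': {'id': 11}, 'name': [10, 23, 19]}
ans = mapping['z']['id'] + mapping['name'][0]  # -> ans = 21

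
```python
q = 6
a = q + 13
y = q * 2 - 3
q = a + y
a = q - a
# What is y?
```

Trace (tracking y):
q = 6  # -> q = 6
a = q + 13  # -> a = 19
y = q * 2 - 3  # -> y = 9
q = a + y  # -> q = 28
a = q - a  # -> a = 9

Answer: 9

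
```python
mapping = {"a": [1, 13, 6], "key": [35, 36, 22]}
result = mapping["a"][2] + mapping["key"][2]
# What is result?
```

Trace (tracking result):
mapping = {'a': [1, 13, 6], 'key': [35, 36, 22]}  # -> mapping = {'a': [1, 13, 6], 'key': [35, 36, 22]}
result = mapping['a'][2] + mapping['key'][2]  # -> result = 28

Answer: 28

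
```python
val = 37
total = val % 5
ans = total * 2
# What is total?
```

Answer: 2

Derivation:
Trace (tracking total):
val = 37  # -> val = 37
total = val % 5  # -> total = 2
ans = total * 2  # -> ans = 4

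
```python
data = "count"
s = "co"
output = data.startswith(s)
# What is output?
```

Answer: True

Derivation:
Trace (tracking output):
data = 'count'  # -> data = 'count'
s = 'co'  # -> s = 'co'
output = data.startswith(s)  # -> output = True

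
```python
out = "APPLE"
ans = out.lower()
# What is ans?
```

Answer: 'apple'

Derivation:
Trace (tracking ans):
out = 'APPLE'  # -> out = 'APPLE'
ans = out.lower()  # -> ans = 'apple'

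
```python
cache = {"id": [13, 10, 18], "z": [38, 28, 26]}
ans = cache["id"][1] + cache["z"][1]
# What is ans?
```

Answer: 38

Derivation:
Trace (tracking ans):
cache = {'id': [13, 10, 18], 'z': [38, 28, 26]}  # -> cache = {'id': [13, 10, 18], 'z': [38, 28, 26]}
ans = cache['id'][1] + cache['z'][1]  # -> ans = 38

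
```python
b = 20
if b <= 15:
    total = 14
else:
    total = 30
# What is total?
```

Answer: 30

Derivation:
Trace (tracking total):
b = 20  # -> b = 20
if b <= 15:  # condition is False
else:
    total = 30  # -> total = 30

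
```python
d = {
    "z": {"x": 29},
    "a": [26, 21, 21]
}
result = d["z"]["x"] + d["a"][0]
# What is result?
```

Trace (tracking result):
d = {'z': {'x': 29}, 'a': [26, 21, 21]}  # -> d = {'z': {'x': 29}, 'a': [26, 21, 21]}
result = d['z']['x'] + d['a'][0]  # -> result = 55

Answer: 55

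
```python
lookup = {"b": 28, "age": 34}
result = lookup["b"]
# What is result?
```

Trace (tracking result):
lookup = {'b': 28, 'age': 34}  # -> lookup = {'b': 28, 'age': 34}
result = lookup['b']  # -> result = 28

Answer: 28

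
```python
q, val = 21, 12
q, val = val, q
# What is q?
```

Answer: 12

Derivation:
Trace (tracking q):
q, val = (21, 12)  # -> q = 21, val = 12
q, val = (val, q)  # -> q = 12, val = 21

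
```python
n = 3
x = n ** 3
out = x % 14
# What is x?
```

Answer: 27

Derivation:
Trace (tracking x):
n = 3  # -> n = 3
x = n ** 3  # -> x = 27
out = x % 14  # -> out = 13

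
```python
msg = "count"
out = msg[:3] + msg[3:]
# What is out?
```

Answer: 'count'

Derivation:
Trace (tracking out):
msg = 'count'  # -> msg = 'count'
out = msg[:3] + msg[3:]  # -> out = 'count'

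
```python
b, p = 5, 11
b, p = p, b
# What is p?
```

Trace (tracking p):
b, p = (5, 11)  # -> b = 5, p = 11
b, p = (p, b)  # -> b = 11, p = 5

Answer: 5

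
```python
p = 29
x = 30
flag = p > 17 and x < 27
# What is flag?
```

Answer: False

Derivation:
Trace (tracking flag):
p = 29  # -> p = 29
x = 30  # -> x = 30
flag = p > 17 and x < 27  # -> flag = False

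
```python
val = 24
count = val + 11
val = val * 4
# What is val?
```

Trace (tracking val):
val = 24  # -> val = 24
count = val + 11  # -> count = 35
val = val * 4  # -> val = 96

Answer: 96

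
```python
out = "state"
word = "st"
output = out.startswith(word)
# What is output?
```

Answer: True

Derivation:
Trace (tracking output):
out = 'state'  # -> out = 'state'
word = 'st'  # -> word = 'st'
output = out.startswith(word)  # -> output = True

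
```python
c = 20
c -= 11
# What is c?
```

Answer: 9

Derivation:
Trace (tracking c):
c = 20  # -> c = 20
c -= 11  # -> c = 9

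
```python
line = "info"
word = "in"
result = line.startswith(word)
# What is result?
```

Trace (tracking result):
line = 'info'  # -> line = 'info'
word = 'in'  # -> word = 'in'
result = line.startswith(word)  # -> result = True

Answer: True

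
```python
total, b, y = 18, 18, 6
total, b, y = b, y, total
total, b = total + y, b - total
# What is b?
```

Trace (tracking b):
total, b, y = (18, 18, 6)  # -> total = 18, b = 18, y = 6
total, b, y = (b, y, total)  # -> total = 18, b = 6, y = 18
total, b = (total + y, b - total)  # -> total = 36, b = -12

Answer: -12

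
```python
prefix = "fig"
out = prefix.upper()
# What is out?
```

Answer: 'FIG'

Derivation:
Trace (tracking out):
prefix = 'fig'  # -> prefix = 'fig'
out = prefix.upper()  # -> out = 'FIG'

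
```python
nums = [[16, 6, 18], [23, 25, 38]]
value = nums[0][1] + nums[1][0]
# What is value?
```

Trace (tracking value):
nums = [[16, 6, 18], [23, 25, 38]]  # -> nums = [[16, 6, 18], [23, 25, 38]]
value = nums[0][1] + nums[1][0]  # -> value = 29

Answer: 29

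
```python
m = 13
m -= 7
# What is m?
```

Answer: 6

Derivation:
Trace (tracking m):
m = 13  # -> m = 13
m -= 7  # -> m = 6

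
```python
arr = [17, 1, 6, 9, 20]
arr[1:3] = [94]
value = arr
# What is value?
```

Trace (tracking value):
arr = [17, 1, 6, 9, 20]  # -> arr = [17, 1, 6, 9, 20]
arr[1:3] = [94]  # -> arr = [17, 94, 9, 20]
value = arr  # -> value = [17, 94, 9, 20]

Answer: [17, 94, 9, 20]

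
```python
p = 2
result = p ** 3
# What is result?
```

Trace (tracking result):
p = 2  # -> p = 2
result = p ** 3  # -> result = 8

Answer: 8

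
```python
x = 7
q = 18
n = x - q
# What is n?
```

Answer: -11

Derivation:
Trace (tracking n):
x = 7  # -> x = 7
q = 18  # -> q = 18
n = x - q  # -> n = -11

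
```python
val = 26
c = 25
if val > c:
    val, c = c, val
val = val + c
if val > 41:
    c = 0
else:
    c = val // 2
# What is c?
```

Answer: 0

Derivation:
Trace (tracking c):
val = 26  # -> val = 26
c = 25  # -> c = 25
if val > c:  # condition is True
    val, c = (c, val)  # -> val = 25, c = 26
val = val + c  # -> val = 51
if val > 41:  # condition is True
    c = 0  # -> c = 0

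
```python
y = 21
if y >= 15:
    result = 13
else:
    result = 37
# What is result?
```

Answer: 13

Derivation:
Trace (tracking result):
y = 21  # -> y = 21
if y >= 15:  # condition is True
    result = 13  # -> result = 13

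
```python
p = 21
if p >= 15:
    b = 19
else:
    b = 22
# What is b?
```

Answer: 19

Derivation:
Trace (tracking b):
p = 21  # -> p = 21
if p >= 15:  # condition is True
    b = 19  # -> b = 19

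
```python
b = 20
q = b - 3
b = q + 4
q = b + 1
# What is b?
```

Answer: 21

Derivation:
Trace (tracking b):
b = 20  # -> b = 20
q = b - 3  # -> q = 17
b = q + 4  # -> b = 21
q = b + 1  # -> q = 22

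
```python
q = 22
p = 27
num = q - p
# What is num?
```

Trace (tracking num):
q = 22  # -> q = 22
p = 27  # -> p = 27
num = q - p  # -> num = -5

Answer: -5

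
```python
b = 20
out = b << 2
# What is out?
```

Trace (tracking out):
b = 20  # -> b = 20
out = b << 2  # -> out = 80

Answer: 80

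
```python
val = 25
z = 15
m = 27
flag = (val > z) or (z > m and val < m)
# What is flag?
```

Trace (tracking flag):
val = 25  # -> val = 25
z = 15  # -> z = 15
m = 27  # -> m = 27
flag = val > z or (z > m and val < m)  # -> flag = True

Answer: True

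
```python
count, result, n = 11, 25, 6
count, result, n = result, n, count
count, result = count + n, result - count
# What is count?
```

Answer: 36

Derivation:
Trace (tracking count):
count, result, n = (11, 25, 6)  # -> count = 11, result = 25, n = 6
count, result, n = (result, n, count)  # -> count = 25, result = 6, n = 11
count, result = (count + n, result - count)  # -> count = 36, result = -19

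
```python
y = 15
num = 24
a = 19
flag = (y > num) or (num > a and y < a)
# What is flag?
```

Answer: True

Derivation:
Trace (tracking flag):
y = 15  # -> y = 15
num = 24  # -> num = 24
a = 19  # -> a = 19
flag = y > num or (num > a and y < a)  # -> flag = True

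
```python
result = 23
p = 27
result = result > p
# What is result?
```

Answer: False

Derivation:
Trace (tracking result):
result = 23  # -> result = 23
p = 27  # -> p = 27
result = result > p  # -> result = False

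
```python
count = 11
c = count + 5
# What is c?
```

Answer: 16

Derivation:
Trace (tracking c):
count = 11  # -> count = 11
c = count + 5  # -> c = 16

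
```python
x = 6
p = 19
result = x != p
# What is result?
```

Trace (tracking result):
x = 6  # -> x = 6
p = 19  # -> p = 19
result = x != p  # -> result = True

Answer: True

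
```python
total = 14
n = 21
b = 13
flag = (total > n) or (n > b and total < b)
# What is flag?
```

Trace (tracking flag):
total = 14  # -> total = 14
n = 21  # -> n = 21
b = 13  # -> b = 13
flag = total > n or (n > b and total < b)  # -> flag = False

Answer: False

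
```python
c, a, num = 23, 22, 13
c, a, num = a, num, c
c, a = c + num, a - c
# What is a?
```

Answer: -9

Derivation:
Trace (tracking a):
c, a, num = (23, 22, 13)  # -> c = 23, a = 22, num = 13
c, a, num = (a, num, c)  # -> c = 22, a = 13, num = 23
c, a = (c + num, a - c)  # -> c = 45, a = -9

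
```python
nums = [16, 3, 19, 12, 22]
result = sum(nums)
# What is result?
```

Answer: 72

Derivation:
Trace (tracking result):
nums = [16, 3, 19, 12, 22]  # -> nums = [16, 3, 19, 12, 22]
result = sum(nums)  # -> result = 72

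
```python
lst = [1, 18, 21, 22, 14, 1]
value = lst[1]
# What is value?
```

Trace (tracking value):
lst = [1, 18, 21, 22, 14, 1]  # -> lst = [1, 18, 21, 22, 14, 1]
value = lst[1]  # -> value = 18

Answer: 18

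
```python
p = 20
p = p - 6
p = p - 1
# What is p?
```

Answer: 13

Derivation:
Trace (tracking p):
p = 20  # -> p = 20
p = p - 6  # -> p = 14
p = p - 1  # -> p = 13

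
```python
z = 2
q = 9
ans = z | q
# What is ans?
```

Trace (tracking ans):
z = 2  # -> z = 2
q = 9  # -> q = 9
ans = z | q  # -> ans = 11

Answer: 11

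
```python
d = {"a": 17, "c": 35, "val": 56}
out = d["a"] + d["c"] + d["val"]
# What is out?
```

Trace (tracking out):
d = {'a': 17, 'c': 35, 'val': 56}  # -> d = {'a': 17, 'c': 35, 'val': 56}
out = d['a'] + d['c'] + d['val']  # -> out = 108

Answer: 108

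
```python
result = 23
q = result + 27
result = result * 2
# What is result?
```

Trace (tracking result):
result = 23  # -> result = 23
q = result + 27  # -> q = 50
result = result * 2  # -> result = 46

Answer: 46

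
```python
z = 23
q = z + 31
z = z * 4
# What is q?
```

Trace (tracking q):
z = 23  # -> z = 23
q = z + 31  # -> q = 54
z = z * 4  # -> z = 92

Answer: 54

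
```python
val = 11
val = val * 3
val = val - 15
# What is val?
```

Answer: 18

Derivation:
Trace (tracking val):
val = 11  # -> val = 11
val = val * 3  # -> val = 33
val = val - 15  # -> val = 18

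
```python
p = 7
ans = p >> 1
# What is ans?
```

Trace (tracking ans):
p = 7  # -> p = 7
ans = p >> 1  # -> ans = 3

Answer: 3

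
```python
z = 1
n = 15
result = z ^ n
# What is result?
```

Trace (tracking result):
z = 1  # -> z = 1
n = 15  # -> n = 15
result = z ^ n  # -> result = 14

Answer: 14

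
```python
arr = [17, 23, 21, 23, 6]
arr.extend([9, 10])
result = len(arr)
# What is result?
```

Answer: 7

Derivation:
Trace (tracking result):
arr = [17, 23, 21, 23, 6]  # -> arr = [17, 23, 21, 23, 6]
arr.extend([9, 10])  # -> arr = [17, 23, 21, 23, 6, 9, 10]
result = len(arr)  # -> result = 7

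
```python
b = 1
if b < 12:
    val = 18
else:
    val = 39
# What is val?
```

Answer: 18

Derivation:
Trace (tracking val):
b = 1  # -> b = 1
if b < 12:  # condition is True
    val = 18  # -> val = 18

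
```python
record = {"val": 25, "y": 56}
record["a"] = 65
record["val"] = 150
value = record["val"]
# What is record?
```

Answer: {'val': 150, 'y': 56, 'a': 65}

Derivation:
Trace (tracking record):
record = {'val': 25, 'y': 56}  # -> record = {'val': 25, 'y': 56}
record['a'] = 65  # -> record = {'val': 25, 'y': 56, 'a': 65}
record['val'] = 150  # -> record = {'val': 150, 'y': 56, 'a': 65}
value = record['val']  # -> value = 150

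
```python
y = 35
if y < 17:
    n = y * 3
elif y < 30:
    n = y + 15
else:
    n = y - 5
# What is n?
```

Trace (tracking n):
y = 35  # -> y = 35
if y < 17:  # condition is False
elif y < 30:  # condition is False
else:
    n = y - 5  # -> n = 30

Answer: 30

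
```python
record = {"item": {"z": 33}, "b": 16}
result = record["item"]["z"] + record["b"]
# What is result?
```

Answer: 49

Derivation:
Trace (tracking result):
record = {'item': {'z': 33}, 'b': 16}  # -> record = {'item': {'z': 33}, 'b': 16}
result = record['item']['z'] + record['b']  # -> result = 49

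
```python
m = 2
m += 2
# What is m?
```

Answer: 4

Derivation:
Trace (tracking m):
m = 2  # -> m = 2
m += 2  # -> m = 4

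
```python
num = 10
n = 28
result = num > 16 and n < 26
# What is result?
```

Trace (tracking result):
num = 10  # -> num = 10
n = 28  # -> n = 28
result = num > 16 and n < 26  # -> result = False

Answer: False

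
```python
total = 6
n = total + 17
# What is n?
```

Trace (tracking n):
total = 6  # -> total = 6
n = total + 17  # -> n = 23

Answer: 23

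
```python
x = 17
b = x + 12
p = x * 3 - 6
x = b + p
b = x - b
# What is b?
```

Answer: 45

Derivation:
Trace (tracking b):
x = 17  # -> x = 17
b = x + 12  # -> b = 29
p = x * 3 - 6  # -> p = 45
x = b + p  # -> x = 74
b = x - b  # -> b = 45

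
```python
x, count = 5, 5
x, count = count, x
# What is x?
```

Trace (tracking x):
x, count = (5, 5)  # -> x = 5, count = 5
x, count = (count, x)  # -> x = 5, count = 5

Answer: 5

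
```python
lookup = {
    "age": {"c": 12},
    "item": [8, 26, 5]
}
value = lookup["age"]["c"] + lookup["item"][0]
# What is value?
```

Answer: 20

Derivation:
Trace (tracking value):
lookup = {'age': {'c': 12}, 'item': [8, 26, 5]}  # -> lookup = {'age': {'c': 12}, 'item': [8, 26, 5]}
value = lookup['age']['c'] + lookup['item'][0]  # -> value = 20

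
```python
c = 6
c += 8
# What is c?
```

Answer: 14

Derivation:
Trace (tracking c):
c = 6  # -> c = 6
c += 8  # -> c = 14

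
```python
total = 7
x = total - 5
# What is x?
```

Trace (tracking x):
total = 7  # -> total = 7
x = total - 5  # -> x = 2

Answer: 2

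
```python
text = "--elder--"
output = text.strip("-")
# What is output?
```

Trace (tracking output):
text = '--elder--'  # -> text = '--elder--'
output = text.strip('-')  # -> output = 'elder'

Answer: 'elder'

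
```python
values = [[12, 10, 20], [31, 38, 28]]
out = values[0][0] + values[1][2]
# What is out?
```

Answer: 40

Derivation:
Trace (tracking out):
values = [[12, 10, 20], [31, 38, 28]]  # -> values = [[12, 10, 20], [31, 38, 28]]
out = values[0][0] + values[1][2]  # -> out = 40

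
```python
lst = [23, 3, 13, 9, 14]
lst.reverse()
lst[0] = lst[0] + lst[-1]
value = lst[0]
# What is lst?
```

Trace (tracking lst):
lst = [23, 3, 13, 9, 14]  # -> lst = [23, 3, 13, 9, 14]
lst.reverse()  # -> lst = [14, 9, 13, 3, 23]
lst[0] = lst[0] + lst[-1]  # -> lst = [37, 9, 13, 3, 23]
value = lst[0]  # -> value = 37

Answer: [37, 9, 13, 3, 23]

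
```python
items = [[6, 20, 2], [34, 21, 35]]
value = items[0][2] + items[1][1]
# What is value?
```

Answer: 23

Derivation:
Trace (tracking value):
items = [[6, 20, 2], [34, 21, 35]]  # -> items = [[6, 20, 2], [34, 21, 35]]
value = items[0][2] + items[1][1]  # -> value = 23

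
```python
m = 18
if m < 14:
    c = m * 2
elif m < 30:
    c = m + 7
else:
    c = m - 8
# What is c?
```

Trace (tracking c):
m = 18  # -> m = 18
if m < 14:  # condition is False
elif m < 30:  # condition is True
    c = m + 7  # -> c = 25

Answer: 25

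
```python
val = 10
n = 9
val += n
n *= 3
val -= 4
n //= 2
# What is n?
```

Answer: 13

Derivation:
Trace (tracking n):
val = 10  # -> val = 10
n = 9  # -> n = 9
val += n  # -> val = 19
n *= 3  # -> n = 27
val -= 4  # -> val = 15
n //= 2  # -> n = 13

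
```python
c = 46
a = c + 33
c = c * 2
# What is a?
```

Trace (tracking a):
c = 46  # -> c = 46
a = c + 33  # -> a = 79
c = c * 2  # -> c = 92

Answer: 79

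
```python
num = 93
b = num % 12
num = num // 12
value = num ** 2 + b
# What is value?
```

Answer: 58

Derivation:
Trace (tracking value):
num = 93  # -> num = 93
b = num % 12  # -> b = 9
num = num // 12  # -> num = 7
value = num ** 2 + b  # -> value = 58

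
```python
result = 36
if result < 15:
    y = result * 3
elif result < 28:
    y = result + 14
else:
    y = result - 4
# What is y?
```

Answer: 32

Derivation:
Trace (tracking y):
result = 36  # -> result = 36
if result < 15:  # condition is False
elif result < 28:  # condition is False
else:
    y = result - 4  # -> y = 32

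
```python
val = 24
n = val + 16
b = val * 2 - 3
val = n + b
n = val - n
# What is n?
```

Answer: 45

Derivation:
Trace (tracking n):
val = 24  # -> val = 24
n = val + 16  # -> n = 40
b = val * 2 - 3  # -> b = 45
val = n + b  # -> val = 85
n = val - n  # -> n = 45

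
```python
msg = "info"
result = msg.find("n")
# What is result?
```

Trace (tracking result):
msg = 'info'  # -> msg = 'info'
result = msg.find('n')  # -> result = 1

Answer: 1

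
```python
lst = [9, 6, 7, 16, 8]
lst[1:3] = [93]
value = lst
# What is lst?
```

Trace (tracking lst):
lst = [9, 6, 7, 16, 8]  # -> lst = [9, 6, 7, 16, 8]
lst[1:3] = [93]  # -> lst = [9, 93, 16, 8]
value = lst  # -> value = [9, 93, 16, 8]

Answer: [9, 93, 16, 8]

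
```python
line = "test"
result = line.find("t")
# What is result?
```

Answer: 0

Derivation:
Trace (tracking result):
line = 'test'  # -> line = 'test'
result = line.find('t')  # -> result = 0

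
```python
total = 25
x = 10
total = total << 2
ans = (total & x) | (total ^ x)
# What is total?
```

Answer: 100

Derivation:
Trace (tracking total):
total = 25  # -> total = 25
x = 10  # -> x = 10
total = total << 2  # -> total = 100
ans = total & x | total ^ x  # -> ans = 110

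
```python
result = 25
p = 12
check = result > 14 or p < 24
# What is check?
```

Answer: True

Derivation:
Trace (tracking check):
result = 25  # -> result = 25
p = 12  # -> p = 12
check = result > 14 or p < 24  # -> check = True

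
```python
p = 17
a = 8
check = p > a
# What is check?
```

Answer: True

Derivation:
Trace (tracking check):
p = 17  # -> p = 17
a = 8  # -> a = 8
check = p > a  # -> check = True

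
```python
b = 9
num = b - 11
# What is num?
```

Answer: -2

Derivation:
Trace (tracking num):
b = 9  # -> b = 9
num = b - 11  # -> num = -2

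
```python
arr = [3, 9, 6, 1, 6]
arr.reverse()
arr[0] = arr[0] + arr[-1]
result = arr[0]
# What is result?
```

Answer: 9

Derivation:
Trace (tracking result):
arr = [3, 9, 6, 1, 6]  # -> arr = [3, 9, 6, 1, 6]
arr.reverse()  # -> arr = [6, 1, 6, 9, 3]
arr[0] = arr[0] + arr[-1]  # -> arr = [9, 1, 6, 9, 3]
result = arr[0]  # -> result = 9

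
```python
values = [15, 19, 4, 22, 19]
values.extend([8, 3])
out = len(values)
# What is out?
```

Answer: 7

Derivation:
Trace (tracking out):
values = [15, 19, 4, 22, 19]  # -> values = [15, 19, 4, 22, 19]
values.extend([8, 3])  # -> values = [15, 19, 4, 22, 19, 8, 3]
out = len(values)  # -> out = 7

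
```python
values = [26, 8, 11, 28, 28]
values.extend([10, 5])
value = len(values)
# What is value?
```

Answer: 7

Derivation:
Trace (tracking value):
values = [26, 8, 11, 28, 28]  # -> values = [26, 8, 11, 28, 28]
values.extend([10, 5])  # -> values = [26, 8, 11, 28, 28, 10, 5]
value = len(values)  # -> value = 7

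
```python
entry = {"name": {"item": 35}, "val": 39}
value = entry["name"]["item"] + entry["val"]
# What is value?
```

Answer: 74

Derivation:
Trace (tracking value):
entry = {'name': {'item': 35}, 'val': 39}  # -> entry = {'name': {'item': 35}, 'val': 39}
value = entry['name']['item'] + entry['val']  # -> value = 74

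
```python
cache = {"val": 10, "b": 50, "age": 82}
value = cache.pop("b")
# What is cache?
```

Answer: {'val': 10, 'age': 82}

Derivation:
Trace (tracking cache):
cache = {'val': 10, 'b': 50, 'age': 82}  # -> cache = {'val': 10, 'b': 50, 'age': 82}
value = cache.pop('b')  # -> value = 50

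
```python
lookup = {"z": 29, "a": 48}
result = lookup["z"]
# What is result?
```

Answer: 29

Derivation:
Trace (tracking result):
lookup = {'z': 29, 'a': 48}  # -> lookup = {'z': 29, 'a': 48}
result = lookup['z']  # -> result = 29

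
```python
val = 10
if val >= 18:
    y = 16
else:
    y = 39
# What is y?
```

Trace (tracking y):
val = 10  # -> val = 10
if val >= 18:  # condition is False
else:
    y = 39  # -> y = 39

Answer: 39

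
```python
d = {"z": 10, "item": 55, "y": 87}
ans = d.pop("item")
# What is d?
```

Trace (tracking d):
d = {'z': 10, 'item': 55, 'y': 87}  # -> d = {'z': 10, 'item': 55, 'y': 87}
ans = d.pop('item')  # -> ans = 55

Answer: {'z': 10, 'y': 87}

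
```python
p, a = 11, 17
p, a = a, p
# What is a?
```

Trace (tracking a):
p, a = (11, 17)  # -> p = 11, a = 17
p, a = (a, p)  # -> p = 17, a = 11

Answer: 11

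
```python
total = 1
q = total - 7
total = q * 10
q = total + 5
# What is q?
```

Answer: -55

Derivation:
Trace (tracking q):
total = 1  # -> total = 1
q = total - 7  # -> q = -6
total = q * 10  # -> total = -60
q = total + 5  # -> q = -55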